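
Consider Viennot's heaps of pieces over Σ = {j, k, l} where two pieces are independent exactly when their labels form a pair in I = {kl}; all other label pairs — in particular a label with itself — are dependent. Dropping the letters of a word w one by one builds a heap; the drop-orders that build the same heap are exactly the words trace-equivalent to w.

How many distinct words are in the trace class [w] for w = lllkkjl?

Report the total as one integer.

10

drop 0:l onto floor
drop 1:l onto {0:l}
drop 2:l onto {1:l}
drop 3:k onto floor
drop 4:k onto {3:k}
drop 5:j onto {2:l, 4:k}
drop 6:l onto {5:j}
ground layer = {0:l, 3:k}
drop-orders for the pieces not yet dropped (sum over which currently-grounded one goes next):
  1 to go: {6} 1
  2 to go: {5,6} 1
  3 to go: {2,5,6} 1  {4,5,6} 1
  4 to go: {1,2,5,6} 1  {2,4,5,6} 2  {3,4,5,6} 1
  5 to go: {0,1,2,5,6} 1  {1,2,4,5,6} 3  {2,3,4,5,6} 3
  if 0:l drops first: 6 orders
  if 3:k drops first: 4 orders
heap linearizations: 10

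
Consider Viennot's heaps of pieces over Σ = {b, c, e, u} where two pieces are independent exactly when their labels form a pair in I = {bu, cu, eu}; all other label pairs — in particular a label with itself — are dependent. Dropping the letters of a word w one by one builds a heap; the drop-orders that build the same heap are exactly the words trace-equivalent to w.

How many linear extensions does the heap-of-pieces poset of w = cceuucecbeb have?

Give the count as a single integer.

55

drop 0:c onto floor
drop 1:c onto {0:c}
drop 2:e onto {1:c}
drop 3:u onto floor
drop 4:u onto {3:u}
drop 5:c onto {2:e}
drop 6:e onto {5:c}
drop 7:c onto {6:e}
drop 8:b onto {7:c}
drop 9:e onto {8:b}
drop 10:b onto {9:e}
ground layer = {0:c, 3:u}
drop-orders for the pieces not yet dropped (sum over which currently-grounded one goes next):
  1 to go: {4} 1  {10} 1
  2 to go: {3,4} 1  {4,10} 2  {9,10} 1
  3 to go: {3,4,10} 3  {4,9,10} 3  {8,9,10} 1
  4 to go: {3,4,9,10} 6  {4,8,9,10} 4  {7,8,9,10} 1
  5 to go: {3,4,8,9,10} 10  {4,7,8,9,10} 5  {6,7,8,9,10} 1
  6 to go: {3,4,7,8,9,10} 15  {4,6,7,8,9,10} 6  {5,6,7,8,9,10} 1
  7 to go: {2,5,6,7,8,9,10} 1  {3,4,6,7,8,9,10} 21  {4,5,6,7,8,9,10} 7
  8 to go: {1,2,5,6,7,8,9,10} 1  {2,4,5,6,7,8,9,10} 8  {3,4,5,6,7,8,9,10} 28
  9 to go: {0,1,2,5,6,7,8,9,10} 1  {1,2,4,5,6,7,8,9,10} 9  {2,3,4,5,6,7,8,9,10} 36
  if 0:c drops first: 45 orders
  if 3:u drops first: 10 orders
heap linearizations: 55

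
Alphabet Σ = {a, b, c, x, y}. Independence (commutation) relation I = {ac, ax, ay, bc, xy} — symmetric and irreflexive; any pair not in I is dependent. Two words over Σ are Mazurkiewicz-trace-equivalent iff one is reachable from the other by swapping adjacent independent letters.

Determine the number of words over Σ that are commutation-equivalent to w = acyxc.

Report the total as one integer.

10

piece 0:a — minimal
piece 1:c — minimal
piece 2:y rests on {1:c}
piece 3:x rests on {1:c}
piece 4:c rests on {2:y, 3:x}
minimal pieces: {0:a, 1:c}
ways to finish when only these pieces remain (= sum over removing one remaining piece with nothing left below it):
  1 left: {0}→1  {4}→1
  2 left: {0,4}→2  {2,4}→1  {3,4}→1
  3 left: {0,2,4}→3  {0,3,4}→3  {2,3,4}→2
  placing 0:a first → 2 extensions
  placing 1:c first → 8 extensions
total linear extensions = 10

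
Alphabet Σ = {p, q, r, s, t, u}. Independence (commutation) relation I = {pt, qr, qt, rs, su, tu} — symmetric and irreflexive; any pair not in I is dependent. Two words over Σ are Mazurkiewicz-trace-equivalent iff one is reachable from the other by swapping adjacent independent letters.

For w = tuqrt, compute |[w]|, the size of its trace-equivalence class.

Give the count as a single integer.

7

#0=t has no predecessor
#1=u has no predecessor
#2=q depends on [1:u]
#3=r depends on [0:t, 1:u]
#4=t depends on [3:r]
sources: [0:t, 1:u]
N(rest) = Σ N(rest − s) over sources s of rest; N(one piece) = 1:
  size 1 → [2]=1  [4]=1
  size 2 → [2,4]=2  [3,4]=1
  size 3 → [0,3,4]=1  [2,3,4]=3
  first=0(t) contributes 3
  first=1(u) contributes 4
|[w]| = 7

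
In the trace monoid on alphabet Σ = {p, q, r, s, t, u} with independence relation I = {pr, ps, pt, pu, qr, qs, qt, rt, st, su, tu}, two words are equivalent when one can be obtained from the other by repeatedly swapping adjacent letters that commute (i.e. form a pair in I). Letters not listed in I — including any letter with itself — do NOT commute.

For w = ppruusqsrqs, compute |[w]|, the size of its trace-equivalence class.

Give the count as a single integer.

piece 0:p — minimal
piece 1:p rests on {0:p}
piece 2:r — minimal
piece 3:u rests on {2:r}
piece 4:u rests on {3:u}
piece 5:s rests on {2:r}
piece 6:q rests on {1:p, 4:u}
piece 7:s rests on {5:s}
piece 8:r rests on {4:u, 7:s}
piece 9:q rests on {6:q}
piece 10:s rests on {8:r}
minimal pieces: {0:p, 2:r}
ways to finish when only these pieces remain (= sum over removing one remaining piece with nothing left below it):
  1 left: {9}→1  {10}→1
  2 left: {6,9}→1  {8,10}→1  {9,10}→2
  3 left: {1,6,9}→1  {6,9,10}→3  {7,8,10}→1  {8,9,10}→3
  4 left: {0,1,6,9}→1  {1,6,9,10}→4  {5,7,8,10}→1  {6,8,9,10}→6  {7,8,9,10}→4
  5 left: {0,1,6,9,10}→5  {1,6,8,9,10}→10  {4,6,8,9,10}→6  {5,7,8,9,10}→5  {6,7,8,9,10}→10
  6 left: {0,1,6,8,9,10}→15  {1,4,6,8,9,10}→16  {1,6,7,8,9,10}→20  {3,4,6,8,9,10}→6  {4,6,7,8,9,10}→16  {5,6,7,8,9,10}→15
  7 left: {0,1,4,6,8,9,10}→31  {0,1,6,7,8,9,10}→35  {1,3,4,6,8,9,10}→22  {1,4,6,7,8,9,10}→52  {1,5,6,7,8,9,10}→35  {3,4,6,7,8,9,10}→22  {4,5,6,7,8,9,10}→31
  8 left: {0,1,3,4,6,8,9,10}→53  {0,1,4,6,7,8,9,10}→118  {0,1,5,6,7,8,9,10}→70  {1,3,4,6,7,8,9,10}→96  {1,4,5,6,7,8,9,10}→118  {3,4,5,6,7,8,9,10}→53
  9 left: {0,1,3,4,6,7,8,9,10}→267  {0,1,4,5,6,7,8,9,10}→306  {1,3,4,5,6,7,8,9,10}→267  {2,3,4,5,6,7,8,9,10}→53
  placing 0:p first → 320 extensions
  placing 2:r first → 840 extensions
total linear extensions = 1160

1160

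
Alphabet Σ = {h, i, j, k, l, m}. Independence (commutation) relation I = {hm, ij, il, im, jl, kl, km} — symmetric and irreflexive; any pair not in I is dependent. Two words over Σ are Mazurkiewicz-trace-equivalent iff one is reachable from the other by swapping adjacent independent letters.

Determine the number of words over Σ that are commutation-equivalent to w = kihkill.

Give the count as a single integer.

6

piece 0:k — minimal
piece 1:i rests on {0:k}
piece 2:h rests on {1:i}
piece 3:k rests on {2:h}
piece 4:i rests on {3:k}
piece 5:l rests on {2:h}
piece 6:l rests on {5:l}
minimal pieces: {0:k}
ways to finish when only these pieces remain (= sum over removing one remaining piece with nothing left below it):
  1 left: {4}→1  {6}→1
  2 left: {3,4}→1  {4,6}→2  {5,6}→1
  3 left: {3,4,6}→3  {4,5,6}→3
  4 left: {3,4,5,6}→6
  5 left: {2,3,4,5,6}→6
  placing 0:k first → 6 extensions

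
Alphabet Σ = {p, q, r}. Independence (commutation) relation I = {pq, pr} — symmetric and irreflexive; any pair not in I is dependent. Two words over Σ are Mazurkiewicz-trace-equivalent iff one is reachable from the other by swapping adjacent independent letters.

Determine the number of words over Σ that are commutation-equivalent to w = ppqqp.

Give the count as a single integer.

10

0(p) covers ∅
1(p) covers 0:p
2(q) covers ∅
3(q) covers 2:q
4(p) covers 1:p
floor of heap: 0:p, 2:q
completions by unplaced set U, small U first (add the entries for U minus each lowest piece of U):
  |U|=1: {3}:1  {4}:1
  |U|=2: {1,4}:1  {2,3}:1  {3,4}:2
  |U|=3: {0,1,4}:1  {1,3,4}:3  {2,3,4}:3
  start at 0(p): 6
  start at 2(q): 4
sum over floor = 10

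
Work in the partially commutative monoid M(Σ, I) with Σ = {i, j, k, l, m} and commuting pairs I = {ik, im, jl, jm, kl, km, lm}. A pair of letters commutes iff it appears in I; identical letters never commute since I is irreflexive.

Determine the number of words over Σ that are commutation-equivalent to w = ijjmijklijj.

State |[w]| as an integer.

55

0(i) covers ∅
1(j) covers 0:i
2(j) covers 1:j
3(m) covers ∅
4(i) covers 2:j
5(j) covers 4:i
6(k) covers 5:j
7(l) covers 4:i
8(i) covers 5:j, 7:l
9(j) covers 6:k, 8:i
10(j) covers 9:j
floor of heap: 0:i, 3:m
completions by unplaced set U, small U first (add the entries for U minus each lowest piece of U):
  |U|=1: {3}:1  {10}:1
  |U|=2: {3,10}:2  {9,10}:1
  |U|=3: {3,9,10}:3  {6,9,10}:1  {8,9,10}:1
  |U|=4: {3,6,9,10}:4  {3,8,9,10}:4  {6,8,9,10}:2  {7,8,9,10}:1
  |U|=5: {3,6,8,9,10}:10  {3,7,8,9,10}:5  {5,6,8,9,10}:2  {6,7,8,9,10}:3
  |U|=6: {3,5,6,8,9,10}:12  {3,6,7,8,9,10}:18  {5,6,7,8,9,10}:5
  |U|=7: {3,5,6,7,8,9,10}:35  {4,5,6,7,8,9,10}:5
  |U|=8: {2,4,5,6,7,8,9,10}:5  {3,4,5,6,7,8,9,10}:40
  |U|=9: {1,2,4,5,6,7,8,9,10}:5  {2,3,4,5,6,7,8,9,10}:45
  start at 0(i): 50
  start at 3(m): 5
sum over floor = 55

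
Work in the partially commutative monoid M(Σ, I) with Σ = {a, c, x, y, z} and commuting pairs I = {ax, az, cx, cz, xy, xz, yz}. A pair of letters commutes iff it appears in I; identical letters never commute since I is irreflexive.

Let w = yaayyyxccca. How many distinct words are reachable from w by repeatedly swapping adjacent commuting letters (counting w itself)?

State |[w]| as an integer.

piece 0:y — minimal
piece 1:a rests on {0:y}
piece 2:a rests on {1:a}
piece 3:y rests on {2:a}
piece 4:y rests on {3:y}
piece 5:y rests on {4:y}
piece 6:x — minimal
piece 7:c rests on {5:y}
piece 8:c rests on {7:c}
piece 9:c rests on {8:c}
piece 10:a rests on {9:c}
minimal pieces: {0:y, 6:x}
ways to finish when only these pieces remain (= sum over removing one remaining piece with nothing left below it):
  1 left: {6}→1  {10}→1
  2 left: {6,10}→2  {9,10}→1
  3 left: {6,9,10}→3  {8,9,10}→1
  4 left: {6,8,9,10}→4  {7,8,9,10}→1
  5 left: {5,7,8,9,10}→1  {6,7,8,9,10}→5
  6 left: {4,5,7,8,9,10}→1  {5,6,7,8,9,10}→6
  7 left: {3,4,5,7,8,9,10}→1  {4,5,6,7,8,9,10}→7
  8 left: {2,3,4,5,7,8,9,10}→1  {3,4,5,6,7,8,9,10}→8
  9 left: {1,2,3,4,5,7,8,9,10}→1  {2,3,4,5,6,7,8,9,10}→9
  placing 0:y first → 10 extensions
  placing 6:x first → 1 extensions
total linear extensions = 11

11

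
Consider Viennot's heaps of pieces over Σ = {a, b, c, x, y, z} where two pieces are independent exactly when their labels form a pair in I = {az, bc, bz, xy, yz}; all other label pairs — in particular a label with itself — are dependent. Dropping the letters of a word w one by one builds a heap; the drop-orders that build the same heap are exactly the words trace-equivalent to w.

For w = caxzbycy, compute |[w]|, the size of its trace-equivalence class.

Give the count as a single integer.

piece 0:c — minimal
piece 1:a rests on {0:c}
piece 2:x rests on {1:a}
piece 3:z rests on {2:x}
piece 4:b rests on {2:x}
piece 5:y rests on {4:b}
piece 6:c rests on {3:z, 5:y}
piece 7:y rests on {6:c}
minimal pieces: {0:c}
ways to finish when only these pieces remain (= sum over removing one remaining piece with nothing left below it):
  1 left: {7}→1
  2 left: {6,7}→1
  3 left: {3,6,7}→1  {5,6,7}→1
  4 left: {3,5,6,7}→2  {4,5,6,7}→1
  5 left: {3,4,5,6,7}→3
  6 left: {2,3,4,5,6,7}→3
  placing 0:c first → 3 extensions

3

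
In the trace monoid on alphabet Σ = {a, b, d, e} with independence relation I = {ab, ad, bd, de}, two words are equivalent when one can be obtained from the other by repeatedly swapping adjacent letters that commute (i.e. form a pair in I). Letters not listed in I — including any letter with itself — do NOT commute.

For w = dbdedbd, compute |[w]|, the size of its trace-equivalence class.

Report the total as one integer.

0(d) covers ∅
1(b) covers ∅
2(d) covers 0:d
3(e) covers 1:b
4(d) covers 2:d
5(b) covers 3:e
6(d) covers 4:d
floor of heap: 0:d, 1:b
completions by unplaced set U, small U first (add the entries for U minus each lowest piece of U):
  |U|=1: {5}:1  {6}:1
  |U|=2: {3,5}:1  {4,6}:1  {5,6}:2
  |U|=3: {1,3,5}:1  {2,4,6}:1  {3,5,6}:3  {4,5,6}:3
  |U|=4: {0,2,4,6}:1  {1,3,5,6}:4  {2,4,5,6}:4  {3,4,5,6}:6
  |U|=5: {0,2,4,5,6}:5  {1,3,4,5,6}:10  {2,3,4,5,6}:10
  start at 0(d): 20
  start at 1(b): 15
sum over floor = 35

35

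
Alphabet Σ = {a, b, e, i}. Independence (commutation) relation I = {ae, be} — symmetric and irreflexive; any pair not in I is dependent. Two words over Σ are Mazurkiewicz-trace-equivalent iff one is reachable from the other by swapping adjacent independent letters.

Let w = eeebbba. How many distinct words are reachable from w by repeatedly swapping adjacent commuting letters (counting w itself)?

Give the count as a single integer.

35

0(e) covers ∅
1(e) covers 0:e
2(e) covers 1:e
3(b) covers ∅
4(b) covers 3:b
5(b) covers 4:b
6(a) covers 5:b
floor of heap: 0:e, 3:b
completions by unplaced set U, small U first (add the entries for U minus each lowest piece of U):
  |U|=1: {2}:1  {6}:1
  |U|=2: {1,2}:1  {2,6}:2  {5,6}:1
  |U|=3: {0,1,2}:1  {1,2,6}:3  {2,5,6}:3  {4,5,6}:1
  |U|=4: {0,1,2,6}:4  {1,2,5,6}:6  {2,4,5,6}:4  {3,4,5,6}:1
  |U|=5: {0,1,2,5,6}:10  {1,2,4,5,6}:10  {2,3,4,5,6}:5
  start at 0(e): 15
  start at 3(b): 20
sum over floor = 35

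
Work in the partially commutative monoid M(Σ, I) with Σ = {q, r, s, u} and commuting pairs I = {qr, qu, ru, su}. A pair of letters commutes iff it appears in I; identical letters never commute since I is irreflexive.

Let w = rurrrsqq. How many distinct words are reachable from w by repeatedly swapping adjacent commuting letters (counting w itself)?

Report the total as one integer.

8

#0=r has no predecessor
#1=u has no predecessor
#2=r depends on [0:r]
#3=r depends on [2:r]
#4=r depends on [3:r]
#5=s depends on [4:r]
#6=q depends on [5:s]
#7=q depends on [6:q]
sources: [0:r, 1:u]
N(rest) = Σ N(rest − s) over sources s of rest; N(one piece) = 1:
  size 1 → [1]=1  [7]=1
  size 2 → [1,7]=2  [6,7]=1
  size 3 → [1,6,7]=3  [5,6,7]=1
  size 4 → [1,5,6,7]=4  [4,5,6,7]=1
  size 5 → [1,4,5,6,7]=5  [3,4,5,6,7]=1
  size 6 → [1,3,4,5,6,7]=6  [2,3,4,5,6,7]=1
  first=0(r) contributes 7
  first=1(u) contributes 1
|[w]| = 8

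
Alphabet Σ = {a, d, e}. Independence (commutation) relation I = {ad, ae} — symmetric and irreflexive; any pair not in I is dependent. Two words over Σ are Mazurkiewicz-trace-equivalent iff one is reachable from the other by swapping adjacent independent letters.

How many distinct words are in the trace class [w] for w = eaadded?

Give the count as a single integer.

#0=e has no predecessor
#1=a has no predecessor
#2=a depends on [1:a]
#3=d depends on [0:e]
#4=d depends on [3:d]
#5=e depends on [4:d]
#6=d depends on [5:e]
sources: [0:e, 1:a]
N(rest) = Σ N(rest − s) over sources s of rest; N(one piece) = 1:
  size 1 → [2]=1  [6]=1
  size 2 → [1,2]=1  [2,6]=2  [5,6]=1
  size 3 → [1,2,6]=3  [2,5,6]=3  [4,5,6]=1
  size 4 → [1,2,5,6]=6  [2,4,5,6]=4  [3,4,5,6]=1
  size 5 → [0,3,4,5,6]=1  [1,2,4,5,6]=10  [2,3,4,5,6]=5
  first=0(e) contributes 15
  first=1(a) contributes 6
|[w]| = 21

21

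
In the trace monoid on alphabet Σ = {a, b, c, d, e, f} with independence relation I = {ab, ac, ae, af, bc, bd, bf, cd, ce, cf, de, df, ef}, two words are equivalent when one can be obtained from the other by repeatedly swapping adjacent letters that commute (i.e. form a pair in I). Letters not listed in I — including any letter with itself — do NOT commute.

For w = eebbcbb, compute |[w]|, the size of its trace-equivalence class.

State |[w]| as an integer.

7

#0=e has no predecessor
#1=e depends on [0:e]
#2=b depends on [1:e]
#3=b depends on [2:b]
#4=c has no predecessor
#5=b depends on [3:b]
#6=b depends on [5:b]
sources: [0:e, 4:c]
N(rest) = Σ N(rest − s) over sources s of rest; N(one piece) = 1:
  size 1 → [4]=1  [6]=1
  size 2 → [4,6]=2  [5,6]=1
  size 3 → [3,5,6]=1  [4,5,6]=3
  size 4 → [2,3,5,6]=1  [3,4,5,6]=4
  size 5 → [1,2,3,5,6]=1  [2,3,4,5,6]=5
  first=0(e) contributes 6
  first=4(c) contributes 1
|[w]| = 7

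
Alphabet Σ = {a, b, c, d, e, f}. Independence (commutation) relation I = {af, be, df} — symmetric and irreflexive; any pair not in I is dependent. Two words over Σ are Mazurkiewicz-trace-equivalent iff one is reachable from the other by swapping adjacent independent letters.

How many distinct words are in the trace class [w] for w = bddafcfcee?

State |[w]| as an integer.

4

#0=b has no predecessor
#1=d depends on [0:b]
#2=d depends on [1:d]
#3=a depends on [2:d]
#4=f depends on [0:b]
#5=c depends on [3:a, 4:f]
#6=f depends on [5:c]
#7=c depends on [6:f]
#8=e depends on [7:c]
#9=e depends on [8:e]
sources: [0:b]
N(rest) = Σ N(rest − s) over sources s of rest; N(one piece) = 1:
  size 1 → [9]=1
  size 2 → [8,9]=1
  size 3 → [7,8,9]=1
  size 4 → [6,7,8,9]=1
  size 5 → [5,6,7,8,9]=1
  size 6 → [3,5,6,7,8,9]=1  [4,5,6,7,8,9]=1
  size 7 → [2,3,5,6,7,8,9]=1  [3,4,5,6,7,8,9]=2
  size 8 → [1,2,3,5,6,7,8,9]=1  [2,3,4,5,6,7,8,9]=3
  first=0(b) contributes 4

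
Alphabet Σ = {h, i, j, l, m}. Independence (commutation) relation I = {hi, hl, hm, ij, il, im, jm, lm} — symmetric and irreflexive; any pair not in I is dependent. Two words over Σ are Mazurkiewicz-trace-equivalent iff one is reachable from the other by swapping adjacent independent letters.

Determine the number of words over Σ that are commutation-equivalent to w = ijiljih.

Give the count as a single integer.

piece 0:i — minimal
piece 1:j — minimal
piece 2:i rests on {0:i}
piece 3:l rests on {1:j}
piece 4:j rests on {3:l}
piece 5:i rests on {2:i}
piece 6:h rests on {4:j}
minimal pieces: {0:i, 1:j}
ways to finish when only these pieces remain (= sum over removing one remaining piece with nothing left below it):
  1 left: {5}→1  {6}→1
  2 left: {2,5}→1  {4,6}→1  {5,6}→2
  3 left: {0,2,5}→1  {2,5,6}→3  {3,4,6}→1  {4,5,6}→3
  4 left: {0,2,5,6}→4  {1,3,4,6}→1  {2,4,5,6}→6  {3,4,5,6}→4
  5 left: {0,2,4,5,6}→10  {1,3,4,5,6}→5  {2,3,4,5,6}→10
  placing 0:i first → 15 extensions
  placing 1:j first → 20 extensions
total linear extensions = 35

35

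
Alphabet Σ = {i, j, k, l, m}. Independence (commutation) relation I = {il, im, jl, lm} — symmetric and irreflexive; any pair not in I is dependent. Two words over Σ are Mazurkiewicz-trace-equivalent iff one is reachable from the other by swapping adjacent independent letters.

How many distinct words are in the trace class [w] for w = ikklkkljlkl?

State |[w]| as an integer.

3

piece 0:i — minimal
piece 1:k rests on {0:i}
piece 2:k rests on {1:k}
piece 3:l rests on {2:k}
piece 4:k rests on {3:l}
piece 5:k rests on {4:k}
piece 6:l rests on {5:k}
piece 7:j rests on {5:k}
piece 8:l rests on {6:l}
piece 9:k rests on {7:j, 8:l}
piece 10:l rests on {9:k}
minimal pieces: {0:i}
ways to finish when only these pieces remain (= sum over removing one remaining piece with nothing left below it):
  1 left: {10}→1
  2 left: {9,10}→1
  3 left: {7,9,10}→1  {8,9,10}→1
  4 left: {6,8,9,10}→1  {7,8,9,10}→2
  5 left: {6,7,8,9,10}→3
  6 left: {5,6,7,8,9,10}→3
  7 left: {4,5,6,7,8,9,10}→3
  8 left: {3,4,5,6,7,8,9,10}→3
  9 left: {2,3,4,5,6,7,8,9,10}→3
  placing 0:i first → 3 extensions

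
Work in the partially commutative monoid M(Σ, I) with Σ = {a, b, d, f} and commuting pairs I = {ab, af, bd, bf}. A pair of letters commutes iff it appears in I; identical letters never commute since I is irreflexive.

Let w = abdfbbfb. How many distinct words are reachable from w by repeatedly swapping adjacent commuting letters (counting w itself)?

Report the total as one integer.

70

piece 0:a — minimal
piece 1:b — minimal
piece 2:d rests on {0:a}
piece 3:f rests on {2:d}
piece 4:b rests on {1:b}
piece 5:b rests on {4:b}
piece 6:f rests on {3:f}
piece 7:b rests on {5:b}
minimal pieces: {0:a, 1:b}
ways to finish when only these pieces remain (= sum over removing one remaining piece with nothing left below it):
  1 left: {6}→1  {7}→1
  2 left: {3,6}→1  {5,7}→1  {6,7}→2
  3 left: {2,3,6}→1  {3,6,7}→3  {4,5,7}→1  {5,6,7}→3
  4 left: {0,2,3,6}→1  {1,4,5,7}→1  {2,3,6,7}→4  {3,5,6,7}→6  {4,5,6,7}→4
  5 left: {0,2,3,6,7}→5  {1,4,5,6,7}→5  {2,3,5,6,7}→10  {3,4,5,6,7}→10
  6 left: {0,2,3,5,6,7}→15  {1,3,4,5,6,7}→15  {2,3,4,5,6,7}→20
  placing 0:a first → 35 extensions
  placing 1:b first → 35 extensions
total linear extensions = 70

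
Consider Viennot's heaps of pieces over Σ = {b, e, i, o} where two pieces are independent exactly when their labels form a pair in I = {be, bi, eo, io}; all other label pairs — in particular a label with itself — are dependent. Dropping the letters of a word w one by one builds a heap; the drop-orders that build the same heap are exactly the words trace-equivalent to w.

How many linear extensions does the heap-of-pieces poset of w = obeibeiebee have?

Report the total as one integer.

330

#0=o has no predecessor
#1=b depends on [0:o]
#2=e has no predecessor
#3=i depends on [2:e]
#4=b depends on [1:b]
#5=e depends on [3:i]
#6=i depends on [5:e]
#7=e depends on [6:i]
#8=b depends on [4:b]
#9=e depends on [7:e]
#10=e depends on [9:e]
sources: [0:o, 2:e]
N(rest) = Σ N(rest − s) over sources s of rest; N(one piece) = 1:
  size 1 → [8]=1  [10]=1
  size 2 → [4,8]=1  [8,10]=2  [9,10]=1
  size 3 → [1,4,8]=1  [4,8,10]=3  [7,9,10]=1  [8,9,10]=3
  size 4 → [0,1,4,8]=1  [1,4,8,10]=4  [4,8,9,10]=6  [6,7,9,10]=1  [7,8,9,10]=4
  size 5 → [0,1,4,8,10]=5  [1,4,8,9,10]=10  [4,7,8,9,10]=10  [5,6,7,9,10]=1  [6,7,8,9,10]=5
  size 6 → [0,1,4,8,9,10]=15  [1,4,7,8,9,10]=20  [3,5,6,7,9,10]=1  [4,6,7,8,9,10]=15  [5,6,7,8,9,10]=6
  size 7 → [0,1,4,7,8,9,10]=35  [1,4,6,7,8,9,10]=35  [2,3,5,6,7,9,10]=1  [3,5,6,7,8,9,10]=7  [4,5,6,7,8,9,10]=21
  size 8 → [0,1,4,6,7,8,9,10]=70  [1,4,5,6,7,8,9,10]=56  [2,3,5,6,7,8,9,10]=8  [3,4,5,6,7,8,9,10]=28
  size 9 → [0,1,4,5,6,7,8,9,10]=126  [1,3,4,5,6,7,8,9,10]=84  [2,3,4,5,6,7,8,9,10]=36
  first=0(o) contributes 120
  first=2(e) contributes 210
|[w]| = 330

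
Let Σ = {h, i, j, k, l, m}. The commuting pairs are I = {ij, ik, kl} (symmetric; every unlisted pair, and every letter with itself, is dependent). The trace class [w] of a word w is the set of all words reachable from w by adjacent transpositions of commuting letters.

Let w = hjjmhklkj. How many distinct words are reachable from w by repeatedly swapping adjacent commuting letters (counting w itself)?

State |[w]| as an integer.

3

drop 0:h onto floor
drop 1:j onto {0:h}
drop 2:j onto {1:j}
drop 3:m onto {2:j}
drop 4:h onto {3:m}
drop 5:k onto {4:h}
drop 6:l onto {4:h}
drop 7:k onto {5:k}
drop 8:j onto {6:l, 7:k}
ground layer = {0:h}
drop-orders for the pieces not yet dropped (sum over which currently-grounded one goes next):
  1 to go: {8} 1
  2 to go: {6,8} 1  {7,8} 1
  3 to go: {5,7,8} 1  {6,7,8} 2
  4 to go: {5,6,7,8} 3
  5 to go: {4,5,6,7,8} 3
  6 to go: {3,4,5,6,7,8} 3
  7 to go: {2,3,4,5,6,7,8} 3
  if 0:h drops first: 3 orders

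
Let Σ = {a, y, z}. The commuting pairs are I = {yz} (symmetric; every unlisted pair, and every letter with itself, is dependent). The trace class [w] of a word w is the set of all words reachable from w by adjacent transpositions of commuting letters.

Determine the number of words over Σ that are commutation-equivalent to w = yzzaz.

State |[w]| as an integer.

0(y) covers ∅
1(z) covers ∅
2(z) covers 1:z
3(a) covers 0:y, 2:z
4(z) covers 3:a
floor of heap: 0:y, 1:z
completions by unplaced set U, small U first (add the entries for U minus each lowest piece of U):
  |U|=1: {4}:1
  |U|=2: {3,4}:1
  |U|=3: {0,3,4}:1  {2,3,4}:1
  start at 0(y): 1
  start at 1(z): 2
sum over floor = 3

3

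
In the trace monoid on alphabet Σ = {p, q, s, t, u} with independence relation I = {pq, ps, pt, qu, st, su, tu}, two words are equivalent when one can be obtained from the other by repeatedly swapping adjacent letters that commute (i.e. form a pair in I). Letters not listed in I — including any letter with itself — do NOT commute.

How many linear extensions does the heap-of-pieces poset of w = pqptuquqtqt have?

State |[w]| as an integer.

330

piece 0:p — minimal
piece 1:q — minimal
piece 2:p rests on {0:p}
piece 3:t rests on {1:q}
piece 4:u rests on {2:p}
piece 5:q rests on {3:t}
piece 6:u rests on {4:u}
piece 7:q rests on {5:q}
piece 8:t rests on {7:q}
piece 9:q rests on {8:t}
piece 10:t rests on {9:q}
minimal pieces: {0:p, 1:q}
ways to finish when only these pieces remain (= sum over removing one remaining piece with nothing left below it):
  1 left: {6}→1  {10}→1
  2 left: {4,6}→1  {6,10}→2  {9,10}→1
  3 left: {2,4,6}→1  {4,6,10}→3  {6,9,10}→3  {8,9,10}→1
  4 left: {0,2,4,6}→1  {2,4,6,10}→4  {4,6,9,10}→6  {6,8,9,10}→4  {7,8,9,10}→1
  5 left: {0,2,4,6,10}→5  {2,4,6,9,10}→10  {4,6,8,9,10}→10  {5,7,8,9,10}→1  {6,7,8,9,10}→5
  6 left: {0,2,4,6,9,10}→15  {2,4,6,8,9,10}→20  {3,5,7,8,9,10}→1  {4,6,7,8,9,10}→15  {5,6,7,8,9,10}→6
  7 left: {0,2,4,6,8,9,10}→35  {1,3,5,7,8,9,10}→1  {2,4,6,7,8,9,10}→35  {3,5,6,7,8,9,10}→7  {4,5,6,7,8,9,10}→21
  8 left: {0,2,4,6,7,8,9,10}→70  {1,3,5,6,7,8,9,10}→8  {2,4,5,6,7,8,9,10}→56  {3,4,5,6,7,8,9,10}→28
  9 left: {0,2,4,5,6,7,8,9,10}→126  {1,3,4,5,6,7,8,9,10}→36  {2,3,4,5,6,7,8,9,10}→84
  placing 0:p first → 120 extensions
  placing 1:q first → 210 extensions
total linear extensions = 330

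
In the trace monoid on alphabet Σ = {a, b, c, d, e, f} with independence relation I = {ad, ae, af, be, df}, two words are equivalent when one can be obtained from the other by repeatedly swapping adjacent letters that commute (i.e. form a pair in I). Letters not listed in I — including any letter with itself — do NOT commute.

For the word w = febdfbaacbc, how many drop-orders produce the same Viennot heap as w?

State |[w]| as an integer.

piece 0:f — minimal
piece 1:e rests on {0:f}
piece 2:b rests on {0:f}
piece 3:d rests on {1:e, 2:b}
piece 4:f rests on {1:e, 2:b}
piece 5:b rests on {3:d, 4:f}
piece 6:a rests on {5:b}
piece 7:a rests on {6:a}
piece 8:c rests on {7:a}
piece 9:b rests on {8:c}
piece 10:c rests on {9:b}
minimal pieces: {0:f}
ways to finish when only these pieces remain (= sum over removing one remaining piece with nothing left below it):
  1 left: {10}→1
  2 left: {9,10}→1
  3 left: {8,9,10}→1
  4 left: {7,8,9,10}→1
  5 left: {6,7,8,9,10}→1
  6 left: {5,6,7,8,9,10}→1
  7 left: {3,5,6,7,8,9,10}→1  {4,5,6,7,8,9,10}→1
  8 left: {3,4,5,6,7,8,9,10}→2
  9 left: {1,3,4,5,6,7,8,9,10}→2  {2,3,4,5,6,7,8,9,10}→2
  placing 0:f first → 4 extensions

4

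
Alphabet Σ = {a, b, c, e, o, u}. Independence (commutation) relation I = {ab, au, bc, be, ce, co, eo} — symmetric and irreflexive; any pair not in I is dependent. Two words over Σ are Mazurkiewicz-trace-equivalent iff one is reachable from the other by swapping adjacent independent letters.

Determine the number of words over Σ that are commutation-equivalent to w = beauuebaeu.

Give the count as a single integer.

0(b) covers ∅
1(e) covers ∅
2(a) covers 1:e
3(u) covers 0:b, 1:e
4(u) covers 3:u
5(e) covers 2:a, 4:u
6(b) covers 4:u
7(a) covers 5:e
8(e) covers 7:a
9(u) covers 6:b, 8:e
floor of heap: 0:b, 1:e
completions by unplaced set U, small U first (add the entries for U minus each lowest piece of U):
  |U|=1: {9}:1
  |U|=2: {6,9}:1  {8,9}:1
  |U|=3: {6,8,9}:2  {7,8,9}:1
  |U|=4: {5,7,8,9}:1  {6,7,8,9}:3
  |U|=5: {2,5,7,8,9}:1  {5,6,7,8,9}:4
  |U|=6: {2,5,6,7,8,9}:5  {4,5,6,7,8,9}:4
  |U|=7: {2,4,5,6,7,8,9}:9  {3,4,5,6,7,8,9}:4
  |U|=8: {0,3,4,5,6,7,8,9}:4  {2,3,4,5,6,7,8,9}:13
  start at 0(b): 13
  start at 1(e): 17
sum over floor = 30

30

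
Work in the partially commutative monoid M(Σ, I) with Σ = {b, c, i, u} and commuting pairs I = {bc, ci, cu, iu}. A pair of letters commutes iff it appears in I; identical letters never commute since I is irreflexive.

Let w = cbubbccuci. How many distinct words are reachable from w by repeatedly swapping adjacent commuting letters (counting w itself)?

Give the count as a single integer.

piece 0:c — minimal
piece 1:b — minimal
piece 2:u rests on {1:b}
piece 3:b rests on {2:u}
piece 4:b rests on {3:b}
piece 5:c rests on {0:c}
piece 6:c rests on {5:c}
piece 7:u rests on {4:b}
piece 8:c rests on {6:c}
piece 9:i rests on {4:b}
minimal pieces: {0:c, 1:b}
ways to finish when only these pieces remain (= sum over removing one remaining piece with nothing left below it):
  1 left: {7}→1  {8}→1  {9}→1
  2 left: {6,8}→1  {7,8}→2  {7,9}→2  {8,9}→2
  3 left: {4,7,9}→2  {5,6,8}→1  {6,7,8}→3  {6,8,9}→3  {7,8,9}→6
  4 left: {0,5,6,8}→1  {3,4,7,9}→2  {4,7,8,9}→8  {5,6,7,8}→4  {5,6,8,9}→4  {6,7,8,9}→12
  5 left: {0,5,6,7,8}→5  {0,5,6,8,9}→5  {2,3,4,7,9}→2  {3,4,7,8,9}→10  {4,6,7,8,9}→20  {5,6,7,8,9}→20
  6 left: {0,5,6,7,8,9}→30  {1,2,3,4,7,9}→2  {2,3,4,7,8,9}→12  {3,4,6,7,8,9}→30  {4,5,6,7,8,9}→40
  7 left: {0,4,5,6,7,8,9}→70  {1,2,3,4,7,8,9}→14  {2,3,4,6,7,8,9}→42  {3,4,5,6,7,8,9}→70
  8 left: {0,3,4,5,6,7,8,9}→140  {1,2,3,4,6,7,8,9}→56  {2,3,4,5,6,7,8,9}→112
  placing 0:c first → 168 extensions
  placing 1:b first → 252 extensions
total linear extensions = 420

420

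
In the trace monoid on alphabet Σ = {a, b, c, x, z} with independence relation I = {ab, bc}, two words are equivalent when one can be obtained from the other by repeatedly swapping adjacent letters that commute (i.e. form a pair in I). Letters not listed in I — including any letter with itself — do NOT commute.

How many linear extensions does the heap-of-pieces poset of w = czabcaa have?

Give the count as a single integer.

drop 0:c onto floor
drop 1:z onto {0:c}
drop 2:a onto {1:z}
drop 3:b onto {1:z}
drop 4:c onto {2:a}
drop 5:a onto {4:c}
drop 6:a onto {5:a}
ground layer = {0:c}
drop-orders for the pieces not yet dropped (sum over which currently-grounded one goes next):
  1 to go: {3} 1  {6} 1
  2 to go: {3,6} 2  {5,6} 1
  3 to go: {3,5,6} 3  {4,5,6} 1
  4 to go: {2,4,5,6} 1  {3,4,5,6} 4
  5 to go: {2,3,4,5,6} 5
  if 0:c drops first: 5 orders

5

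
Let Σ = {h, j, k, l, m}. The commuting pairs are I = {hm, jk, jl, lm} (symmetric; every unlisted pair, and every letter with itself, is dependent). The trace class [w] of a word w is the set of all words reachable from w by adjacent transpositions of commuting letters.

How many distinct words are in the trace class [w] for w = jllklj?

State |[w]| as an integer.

#0=j has no predecessor
#1=l has no predecessor
#2=l depends on [1:l]
#3=k depends on [2:l]
#4=l depends on [3:k]
#5=j depends on [0:j]
sources: [0:j, 1:l]
N(rest) = Σ N(rest − s) over sources s of rest; N(one piece) = 1:
  size 1 → [4]=1  [5]=1
  size 2 → [0,5]=1  [3,4]=1  [4,5]=2
  size 3 → [0,4,5]=3  [2,3,4]=1  [3,4,5]=3
  size 4 → [0,3,4,5]=6  [1,2,3,4]=1  [2,3,4,5]=4
  first=0(j) contributes 5
  first=1(l) contributes 10
|[w]| = 15

15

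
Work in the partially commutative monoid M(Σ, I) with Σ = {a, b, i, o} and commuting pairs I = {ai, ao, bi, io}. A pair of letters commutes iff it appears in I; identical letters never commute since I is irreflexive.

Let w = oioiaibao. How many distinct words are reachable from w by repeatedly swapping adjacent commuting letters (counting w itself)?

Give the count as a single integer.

504

piece 0:o — minimal
piece 1:i — minimal
piece 2:o rests on {0:o}
piece 3:i rests on {1:i}
piece 4:a — minimal
piece 5:i rests on {3:i}
piece 6:b rests on {2:o, 4:a}
piece 7:a rests on {6:b}
piece 8:o rests on {6:b}
minimal pieces: {0:o, 1:i, 4:a}
ways to finish when only these pieces remain (= sum over removing one remaining piece with nothing left below it):
  1 left: {5}→1  {7}→1  {8}→1
  2 left: {3,5}→1  {5,7}→2  {5,8}→2  {7,8}→2
  3 left: {1,3,5}→1  {3,5,7}→3  {3,5,8}→3  {5,7,8}→6  {6,7,8}→2
  4 left: {1,3,5,7}→4  {1,3,5,8}→4  {2,6,7,8}→2  {3,5,7,8}→12  {4,6,7,8}→2  {5,6,7,8}→8
  5 left: {0,2,6,7,8}→2  {1,3,5,7,8}→20  {2,4,6,7,8}→4  {2,5,6,7,8}→10  {3,5,6,7,8}→20  {4,5,6,7,8}→10
  6 left: {0,2,4,6,7,8}→6  {0,2,5,6,7,8}→12  {1,3,5,6,7,8}→40  {2,3,5,6,7,8}→30  {2,4,5,6,7,8}→24  {3,4,5,6,7,8}→30
  7 left: {0,2,3,5,6,7,8}→42  {0,2,4,5,6,7,8}→42  {1,2,3,5,6,7,8}→70  {1,3,4,5,6,7,8}→70  {2,3,4,5,6,7,8}→84
  placing 0:o first → 224 extensions
  placing 1:i first → 168 extensions
  placing 4:a first → 112 extensions
total linear extensions = 504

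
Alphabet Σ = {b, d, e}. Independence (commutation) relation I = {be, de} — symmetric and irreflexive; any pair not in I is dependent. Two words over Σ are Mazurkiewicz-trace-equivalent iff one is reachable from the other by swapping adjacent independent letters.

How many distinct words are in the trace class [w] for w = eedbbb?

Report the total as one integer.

#0=e has no predecessor
#1=e depends on [0:e]
#2=d has no predecessor
#3=b depends on [2:d]
#4=b depends on [3:b]
#5=b depends on [4:b]
sources: [0:e, 2:d]
N(rest) = Σ N(rest − s) over sources s of rest; N(one piece) = 1:
  size 1 → [1]=1  [5]=1
  size 2 → [0,1]=1  [1,5]=2  [4,5]=1
  size 3 → [0,1,5]=3  [1,4,5]=3  [3,4,5]=1
  size 4 → [0,1,4,5]=6  [1,3,4,5]=4  [2,3,4,5]=1
  first=0(e) contributes 5
  first=2(d) contributes 10
|[w]| = 15

15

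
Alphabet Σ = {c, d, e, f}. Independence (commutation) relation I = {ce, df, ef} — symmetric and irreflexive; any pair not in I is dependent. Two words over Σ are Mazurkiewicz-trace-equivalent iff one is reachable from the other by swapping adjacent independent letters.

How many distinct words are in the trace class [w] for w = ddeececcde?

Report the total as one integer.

20

drop 0:d onto floor
drop 1:d onto {0:d}
drop 2:e onto {1:d}
drop 3:e onto {2:e}
drop 4:c onto {1:d}
drop 5:e onto {3:e}
drop 6:c onto {4:c}
drop 7:c onto {6:c}
drop 8:d onto {5:e, 7:c}
drop 9:e onto {8:d}
ground layer = {0:d}
drop-orders for the pieces not yet dropped (sum over which currently-grounded one goes next):
  1 to go: {9} 1
  2 to go: {8,9} 1
  3 to go: {5,8,9} 1  {7,8,9} 1
  4 to go: {3,5,8,9} 1  {5,7,8,9} 2  {6,7,8,9} 1
  5 to go: {2,3,5,8,9} 1  {3,5,7,8,9} 3  {4,6,7,8,9} 1  {5,6,7,8,9} 3
  6 to go: {2,3,5,7,8,9} 4  {3,5,6,7,8,9} 6  {4,5,6,7,8,9} 4
  7 to go: {2,3,5,6,7,8,9} 10  {3,4,5,6,7,8,9} 10
  8 to go: {2,3,4,5,6,7,8,9} 20
  if 0:d drops first: 20 orders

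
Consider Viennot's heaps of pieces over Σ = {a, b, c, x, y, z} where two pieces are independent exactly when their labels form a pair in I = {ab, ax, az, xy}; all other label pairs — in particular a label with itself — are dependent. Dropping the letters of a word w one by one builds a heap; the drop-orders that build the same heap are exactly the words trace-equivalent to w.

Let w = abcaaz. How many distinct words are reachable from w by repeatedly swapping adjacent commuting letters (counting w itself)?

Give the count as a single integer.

piece 0:a — minimal
piece 1:b — minimal
piece 2:c rests on {0:a, 1:b}
piece 3:a rests on {2:c}
piece 4:a rests on {3:a}
piece 5:z rests on {2:c}
minimal pieces: {0:a, 1:b}
ways to finish when only these pieces remain (= sum over removing one remaining piece with nothing left below it):
  1 left: {4}→1  {5}→1
  2 left: {3,4}→1  {4,5}→2
  3 left: {3,4,5}→3
  4 left: {2,3,4,5}→3
  placing 0:a first → 3 extensions
  placing 1:b first → 3 extensions
total linear extensions = 6

6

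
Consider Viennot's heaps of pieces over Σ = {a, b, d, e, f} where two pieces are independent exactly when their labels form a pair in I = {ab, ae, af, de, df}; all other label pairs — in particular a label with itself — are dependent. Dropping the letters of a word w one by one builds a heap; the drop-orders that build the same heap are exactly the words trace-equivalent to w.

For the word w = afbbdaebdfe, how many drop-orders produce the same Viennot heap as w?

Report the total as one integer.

drop 0:a onto floor
drop 1:f onto floor
drop 2:b onto {1:f}
drop 3:b onto {2:b}
drop 4:d onto {0:a, 3:b}
drop 5:a onto {4:d}
drop 6:e onto {3:b}
drop 7:b onto {4:d, 6:e}
drop 8:d onto {5:a, 7:b}
drop 9:f onto {7:b}
drop 10:e onto {9:f}
ground layer = {0:a, 1:f}
drop-orders for the pieces not yet dropped (sum over which currently-grounded one goes next):
  1 to go: {8} 1  {10} 1
  2 to go: {5,8} 1  {8,10} 2  {9,10} 1
  3 to go: {5,8,10} 3  {8,9,10} 3
  4 to go: {5,8,9,10} 6  {7,8,9,10} 3
  5 to go: {5,7,8,9,10} 9  {6,7,8,9,10} 3
  6 to go: {4,5,7,8,9,10} 9  {5,6,7,8,9,10} 12
  7 to go: {0,4,5,7,8,9,10} 9  {4,5,6,7,8,9,10} 21
  8 to go: {0,4,5,6,7,8,9,10} 30  {3,4,5,6,7,8,9,10} 21
  9 to go: {0,3,4,5,6,7,8,9,10} 51  {2,3,4,5,6,7,8,9,10} 21
  if 0:a drops first: 21 orders
  if 1:f drops first: 72 orders
heap linearizations: 93

93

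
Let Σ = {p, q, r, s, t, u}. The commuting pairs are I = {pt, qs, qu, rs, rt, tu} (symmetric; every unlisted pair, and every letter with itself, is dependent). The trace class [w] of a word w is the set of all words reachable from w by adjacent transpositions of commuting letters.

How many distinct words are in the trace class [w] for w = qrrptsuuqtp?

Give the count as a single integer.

#0=q has no predecessor
#1=r depends on [0:q]
#2=r depends on [1:r]
#3=p depends on [2:r]
#4=t depends on [0:q]
#5=s depends on [3:p, 4:t]
#6=u depends on [5:s]
#7=u depends on [6:u]
#8=q depends on [3:p, 4:t]
#9=t depends on [5:s, 8:q]
#10=p depends on [7:u, 8:q]
sources: [0:q]
N(rest) = Σ N(rest − s) over sources s of rest; N(one piece) = 1:
  size 1 → [9]=1  [10]=1
  size 2 → [7,10]=1  [9,10]=2
  size 3 → [6,7,10]=1  [7,9,10]=3  [8,9,10]=2
  size 4 → [6,7,9,10]=4  [7,8,9,10]=5
  size 5 → [5,6,7,9,10]=4  [6,7,8,9,10]=9
  size 6 → [5,6,7,8,9,10]=13
  size 7 → [3,5,6,7,8,9,10]=13  [4,5,6,7,8,9,10]=13
  size 8 → [2,3,5,6,7,8,9,10]=13  [3,4,5,6,7,8,9,10]=26
  size 9 → [1,2,3,5,6,7,8,9,10]=13  [2,3,4,5,6,7,8,9,10]=39
  first=0(q) contributes 52

52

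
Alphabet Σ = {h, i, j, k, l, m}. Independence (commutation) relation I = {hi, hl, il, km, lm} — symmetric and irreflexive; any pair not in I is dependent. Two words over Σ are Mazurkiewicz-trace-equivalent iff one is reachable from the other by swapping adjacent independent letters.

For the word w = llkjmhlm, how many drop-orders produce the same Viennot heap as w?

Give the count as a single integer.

drop 0:l onto floor
drop 1:l onto {0:l}
drop 2:k onto {1:l}
drop 3:j onto {2:k}
drop 4:m onto {3:j}
drop 5:h onto {4:m}
drop 6:l onto {3:j}
drop 7:m onto {5:h}
ground layer = {0:l}
drop-orders for the pieces not yet dropped (sum over which currently-grounded one goes next):
  1 to go: {6} 1  {7} 1
  2 to go: {5,7} 1  {6,7} 2
  3 to go: {4,5,7} 1  {5,6,7} 3
  4 to go: {4,5,6,7} 4
  5 to go: {3,4,5,6,7} 4
  6 to go: {2,3,4,5,6,7} 4
  if 0:l drops first: 4 orders

4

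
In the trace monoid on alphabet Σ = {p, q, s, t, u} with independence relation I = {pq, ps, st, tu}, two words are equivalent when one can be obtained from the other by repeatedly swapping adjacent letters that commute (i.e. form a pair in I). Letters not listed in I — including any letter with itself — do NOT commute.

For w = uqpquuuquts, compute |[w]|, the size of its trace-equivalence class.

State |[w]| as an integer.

9

drop 0:u onto floor
drop 1:q onto {0:u}
drop 2:p onto {0:u}
drop 3:q onto {1:q}
drop 4:u onto {2:p, 3:q}
drop 5:u onto {4:u}
drop 6:u onto {5:u}
drop 7:q onto {6:u}
drop 8:u onto {7:q}
drop 9:t onto {7:q}
drop 10:s onto {8:u}
ground layer = {0:u}
drop-orders for the pieces not yet dropped (sum over which currently-grounded one goes next):
  1 to go: {9} 1  {10} 1
  2 to go: {8,10} 1  {9,10} 2
  3 to go: {8,9,10} 3
  4 to go: {7,8,9,10} 3
  5 to go: {6,7,8,9,10} 3
  6 to go: {5,6,7,8,9,10} 3
  7 to go: {4,5,6,7,8,9,10} 3
  8 to go: {2,4,5,6,7,8,9,10} 3  {3,4,5,6,7,8,9,10} 3
  9 to go: {1,3,4,5,6,7,8,9,10} 3  {2,3,4,5,6,7,8,9,10} 6
  if 0:u drops first: 9 orders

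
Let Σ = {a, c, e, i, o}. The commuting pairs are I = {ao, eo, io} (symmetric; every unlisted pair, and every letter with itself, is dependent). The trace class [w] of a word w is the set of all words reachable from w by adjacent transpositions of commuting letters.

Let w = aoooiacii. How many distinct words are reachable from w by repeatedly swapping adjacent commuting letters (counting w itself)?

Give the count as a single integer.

20

#0=a has no predecessor
#1=o has no predecessor
#2=o depends on [1:o]
#3=o depends on [2:o]
#4=i depends on [0:a]
#5=a depends on [4:i]
#6=c depends on [3:o, 5:a]
#7=i depends on [6:c]
#8=i depends on [7:i]
sources: [0:a, 1:o]
N(rest) = Σ N(rest − s) over sources s of rest; N(one piece) = 1:
  size 1 → [8]=1
  size 2 → [7,8]=1
  size 3 → [6,7,8]=1
  size 4 → [3,6,7,8]=1  [5,6,7,8]=1
  size 5 → [2,3,6,7,8]=1  [3,5,6,7,8]=2  [4,5,6,7,8]=1
  size 6 → [0,4,5,6,7,8]=1  [1,2,3,6,7,8]=1  [2,3,5,6,7,8]=3  [3,4,5,6,7,8]=3
  size 7 → [0,3,4,5,6,7,8]=4  [1,2,3,5,6,7,8]=4  [2,3,4,5,6,7,8]=6
  first=0(a) contributes 10
  first=1(o) contributes 10
|[w]| = 20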